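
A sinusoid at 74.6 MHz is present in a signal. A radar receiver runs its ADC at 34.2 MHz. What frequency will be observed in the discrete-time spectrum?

74.6 MHz mod fs = 6.2 MHz.
6.2 MHz ≤ fs/2 = 17.1 MHz, appears at 6.2 MHz.

6.2 MHz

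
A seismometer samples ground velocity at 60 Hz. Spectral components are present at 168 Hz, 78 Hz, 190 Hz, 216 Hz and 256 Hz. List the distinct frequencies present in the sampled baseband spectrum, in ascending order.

fs/2 = 30 Hz.
168 Hz mod fs = 48 Hz.
48 Hz > fs/2 = 30 Hz, folds to fs − 48 Hz = 12 Hz.
78 Hz mod fs = 18 Hz.
18 Hz ≤ fs/2 = 30 Hz, appears at 18 Hz.
190 Hz mod fs = 10 Hz.
10 Hz ≤ fs/2 = 30 Hz, appears at 10 Hz.
216 Hz mod fs = 36 Hz.
36 Hz > fs/2 = 30 Hz, folds to fs − 36 Hz = 24 Hz.
256 Hz mod fs = 16 Hz.
16 Hz ≤ fs/2 = 30 Hz, appears at 16 Hz.
Distinct values: {10 Hz, 12 Hz, 16 Hz, 18 Hz, 24 Hz}.

10 Hz, 12 Hz, 16 Hz, 18 Hz, 24 Hz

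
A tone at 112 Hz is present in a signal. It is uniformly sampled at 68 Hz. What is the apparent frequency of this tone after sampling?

24 Hz

112 Hz mod fs = 44 Hz.
44 Hz > fs/2 = 34 Hz, folds to fs − 44 Hz = 24 Hz.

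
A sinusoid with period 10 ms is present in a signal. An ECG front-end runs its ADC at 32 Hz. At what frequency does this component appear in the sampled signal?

T = 10 ms → f = 1/T = 100 Hz.
100 Hz mod fs = 4 Hz.
4 Hz ≤ fs/2 = 16 Hz, appears at 4 Hz.

4 Hz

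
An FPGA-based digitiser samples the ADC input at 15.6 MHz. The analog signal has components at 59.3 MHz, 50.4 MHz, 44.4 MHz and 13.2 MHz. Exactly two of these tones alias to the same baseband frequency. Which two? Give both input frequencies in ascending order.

13.2 MHz, 44.4 MHz

fs/2 = 7.8 MHz.
59.3 MHz mod fs = 12.5 MHz.
12.5 MHz > fs/2 = 7.8 MHz, folds to fs − 12.5 MHz = 3.1 MHz.
50.4 MHz mod fs = 3.6 MHz.
3.6 MHz ≤ fs/2 = 7.8 MHz, appears at 3.6 MHz.
44.4 MHz mod fs = 13.2 MHz.
13.2 MHz > fs/2 = 7.8 MHz, folds to fs − 13.2 MHz = 2.4 MHz.
13.2 MHz > fs/2 = 7.8 MHz, folds to fs − 13.2 MHz = 2.4 MHz.
13.2 MHz and 44.4 MHz both map to 2.4 MHz.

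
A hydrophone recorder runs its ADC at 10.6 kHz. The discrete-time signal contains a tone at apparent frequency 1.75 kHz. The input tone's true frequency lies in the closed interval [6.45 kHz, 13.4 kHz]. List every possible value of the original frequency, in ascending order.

8.85 kHz, 12.35 kHz

Frequencies that alias to 1.75 kHz are k·fs ± 1.75 kHz for integer k ≥ 0.
k=0: 1.75 kHz.
k=1: 8.85 kHz, 12.35 kHz.
k=2: 19.45 kHz, 22.95 kHz.
Within [6.45 kHz, 13.4 kHz]: 8.85 kHz, 12.35 kHz.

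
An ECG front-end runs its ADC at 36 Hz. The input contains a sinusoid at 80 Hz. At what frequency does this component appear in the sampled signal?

8 Hz

80 Hz mod fs = 8 Hz.
8 Hz ≤ fs/2 = 18 Hz, appears at 8 Hz.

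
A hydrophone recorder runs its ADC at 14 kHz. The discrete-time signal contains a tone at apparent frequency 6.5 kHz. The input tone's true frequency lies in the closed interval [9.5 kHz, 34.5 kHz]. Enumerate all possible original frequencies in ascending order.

20.5 kHz, 21.5 kHz, 34.5 kHz

Frequencies that alias to 6.5 kHz are k·fs ± 6.5 kHz for integer k ≥ 0.
k=0: 6.5 kHz.
k=1: 7.5 kHz, 20.5 kHz.
k=2: 21.5 kHz, 34.5 kHz.
k=3: 35.5 kHz, 48.5 kHz.
Within [9.5 kHz, 34.5 kHz]: 20.5 kHz, 21.5 kHz, 34.5 kHz.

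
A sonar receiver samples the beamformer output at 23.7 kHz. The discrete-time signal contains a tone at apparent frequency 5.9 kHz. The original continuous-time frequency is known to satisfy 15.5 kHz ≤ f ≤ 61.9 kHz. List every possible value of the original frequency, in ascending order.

17.8 kHz, 29.6 kHz, 41.5 kHz, 53.3 kHz

Frequencies that alias to 5.9 kHz are k·fs ± 5.9 kHz for integer k ≥ 0.
k=0: 5.9 kHz.
k=1: 17.8 kHz, 29.6 kHz.
k=2: 41.5 kHz, 53.3 kHz.
k=3: 65.2 kHz, 77 kHz.
Within [15.5 kHz, 61.9 kHz]: 17.8 kHz, 29.6 kHz, 41.5 kHz, 53.3 kHz.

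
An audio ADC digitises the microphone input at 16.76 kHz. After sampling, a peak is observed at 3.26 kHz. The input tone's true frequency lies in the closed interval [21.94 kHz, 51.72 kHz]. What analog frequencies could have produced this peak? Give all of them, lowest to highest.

30.26 kHz, 36.78 kHz, 47.02 kHz

Frequencies that alias to 3.26 kHz are k·fs ± 3.26 kHz for integer k ≥ 0.
k=0: 3.26 kHz.
k=1: 13.5 kHz, 20.02 kHz.
k=2: 30.26 kHz, 36.78 kHz.
k=3: 47.02 kHz, 53.54 kHz.
k=4: 63.78 kHz, 70.3 kHz.
Within [21.94 kHz, 51.72 kHz]: 30.26 kHz, 36.78 kHz, 47.02 kHz.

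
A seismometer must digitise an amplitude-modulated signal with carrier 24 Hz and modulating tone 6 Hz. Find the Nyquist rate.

AM sidebands sit at fc ± fm = 18 Hz and 30 Hz.
Highest-frequency component: 30 Hz.
Nyquist rate = 2 × 30 Hz = 60 Hz.

60 Hz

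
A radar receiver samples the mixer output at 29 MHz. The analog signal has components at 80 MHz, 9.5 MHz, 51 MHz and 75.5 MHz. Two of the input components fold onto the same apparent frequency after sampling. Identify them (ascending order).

fs/2 = 14.5 MHz.
80 MHz mod fs = 22 MHz.
22 MHz > fs/2 = 14.5 MHz, folds to fs − 22 MHz = 7 MHz.
9.5 MHz ≤ fs/2 = 14.5 MHz, passes unchanged.
51 MHz mod fs = 22 MHz.
22 MHz > fs/2 = 14.5 MHz, folds to fs − 22 MHz = 7 MHz.
75.5 MHz mod fs = 17.5 MHz.
17.5 MHz > fs/2 = 14.5 MHz, folds to fs − 17.5 MHz = 11.5 MHz.
51 MHz and 80 MHz both map to 7 MHz.

51 MHz, 80 MHz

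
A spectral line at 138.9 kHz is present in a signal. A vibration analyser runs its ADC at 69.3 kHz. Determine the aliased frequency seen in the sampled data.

0.3 kHz

138.9 kHz mod fs = 0.3 kHz.
0.3 kHz ≤ fs/2 = 34.65 kHz, appears at 0.3 kHz.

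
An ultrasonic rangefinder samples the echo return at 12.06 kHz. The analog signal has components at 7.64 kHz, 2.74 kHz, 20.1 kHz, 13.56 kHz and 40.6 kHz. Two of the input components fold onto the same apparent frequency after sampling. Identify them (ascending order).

7.64 kHz, 40.6 kHz

fs/2 = 6.03 kHz.
7.64 kHz > fs/2 = 6.03 kHz, folds to fs − 7.64 kHz = 4.42 kHz.
2.74 kHz ≤ fs/2 = 6.03 kHz, passes unchanged.
20.1 kHz mod fs = 8.04 kHz.
8.04 kHz > fs/2 = 6.03 kHz, folds to fs − 8.04 kHz = 4.02 kHz.
13.56 kHz mod fs = 1.5 kHz.
1.5 kHz ≤ fs/2 = 6.03 kHz, appears at 1.5 kHz.
40.6 kHz mod fs = 4.42 kHz.
4.42 kHz ≤ fs/2 = 6.03 kHz, appears at 4.42 kHz.
7.64 kHz and 40.6 kHz both map to 4.42 kHz.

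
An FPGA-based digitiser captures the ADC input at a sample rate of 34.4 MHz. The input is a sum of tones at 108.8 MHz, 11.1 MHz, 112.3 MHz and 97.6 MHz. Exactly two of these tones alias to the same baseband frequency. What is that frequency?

5.6 MHz

fs/2 = 17.2 MHz.
108.8 MHz mod fs = 5.6 MHz.
5.6 MHz ≤ fs/2 = 17.2 MHz, appears at 5.6 MHz.
11.1 MHz ≤ fs/2 = 17.2 MHz, passes unchanged.
112.3 MHz mod fs = 9.1 MHz.
9.1 MHz ≤ fs/2 = 17.2 MHz, appears at 9.1 MHz.
97.6 MHz mod fs = 28.8 MHz.
28.8 MHz > fs/2 = 17.2 MHz, folds to fs − 28.8 MHz = 5.6 MHz.
97.6 MHz and 108.8 MHz both map to 5.6 MHz.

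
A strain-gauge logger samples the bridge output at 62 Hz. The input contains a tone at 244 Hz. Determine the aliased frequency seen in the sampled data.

4 Hz

244 Hz mod fs = 58 Hz.
58 Hz > fs/2 = 31 Hz, folds to fs − 58 Hz = 4 Hz.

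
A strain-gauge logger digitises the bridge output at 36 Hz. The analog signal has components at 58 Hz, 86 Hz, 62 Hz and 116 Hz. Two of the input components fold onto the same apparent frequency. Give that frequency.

fs/2 = 18 Hz.
58 Hz mod fs = 22 Hz.
22 Hz > fs/2 = 18 Hz, folds to fs − 22 Hz = 14 Hz.
86 Hz mod fs = 14 Hz.
14 Hz ≤ fs/2 = 18 Hz, appears at 14 Hz.
62 Hz mod fs = 26 Hz.
26 Hz > fs/2 = 18 Hz, folds to fs − 26 Hz = 10 Hz.
116 Hz mod fs = 8 Hz.
8 Hz ≤ fs/2 = 18 Hz, appears at 8 Hz.
58 Hz and 86 Hz both map to 14 Hz.

14 Hz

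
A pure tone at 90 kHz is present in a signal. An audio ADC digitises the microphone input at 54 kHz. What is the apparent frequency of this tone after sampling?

18 kHz

90 kHz mod fs = 36 kHz.
36 kHz > fs/2 = 27 kHz, folds to fs − 36 kHz = 18 kHz.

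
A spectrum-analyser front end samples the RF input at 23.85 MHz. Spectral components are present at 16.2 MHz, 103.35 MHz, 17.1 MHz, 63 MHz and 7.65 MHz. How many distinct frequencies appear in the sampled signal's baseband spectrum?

fs/2 = 11.925 MHz.
16.2 MHz > fs/2 = 11.925 MHz, folds to fs − 16.2 MHz = 7.65 MHz.
103.35 MHz mod fs = 7.95 MHz.
7.95 MHz ≤ fs/2 = 11.925 MHz, appears at 7.95 MHz.
17.1 MHz > fs/2 = 11.925 MHz, folds to fs − 17.1 MHz = 6.75 MHz.
63 MHz mod fs = 15.3 MHz.
15.3 MHz > fs/2 = 11.925 MHz, folds to fs − 15.3 MHz = 8.55 MHz.
7.65 MHz ≤ fs/2 = 11.925 MHz, passes unchanged.
Distinct values: {6.75 MHz, 7.65 MHz, 7.95 MHz, 8.55 MHz} → 4.

4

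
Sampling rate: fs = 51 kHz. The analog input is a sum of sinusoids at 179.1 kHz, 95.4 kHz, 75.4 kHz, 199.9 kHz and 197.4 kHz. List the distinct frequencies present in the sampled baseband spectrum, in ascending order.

fs/2 = 25.5 kHz.
179.1 kHz mod fs = 26.1 kHz.
26.1 kHz > fs/2 = 25.5 kHz, folds to fs − 26.1 kHz = 24.9 kHz.
95.4 kHz mod fs = 44.4 kHz.
44.4 kHz > fs/2 = 25.5 kHz, folds to fs − 44.4 kHz = 6.6 kHz.
75.4 kHz mod fs = 24.4 kHz.
24.4 kHz ≤ fs/2 = 25.5 kHz, appears at 24.4 kHz.
199.9 kHz mod fs = 46.9 kHz.
46.9 kHz > fs/2 = 25.5 kHz, folds to fs − 46.9 kHz = 4.1 kHz.
197.4 kHz mod fs = 44.4 kHz.
44.4 kHz > fs/2 = 25.5 kHz, folds to fs − 44.4 kHz = 6.6 kHz.
Distinct values: {4.1 kHz, 6.6 kHz, 24.4 kHz, 24.9 kHz}.

4.1 kHz, 6.6 kHz, 24.4 kHz, 24.9 kHz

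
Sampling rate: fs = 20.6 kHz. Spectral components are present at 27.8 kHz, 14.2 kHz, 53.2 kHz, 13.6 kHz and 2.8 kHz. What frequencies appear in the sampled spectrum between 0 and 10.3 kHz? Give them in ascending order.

fs/2 = 10.3 kHz.
27.8 kHz mod fs = 7.2 kHz.
7.2 kHz ≤ fs/2 = 10.3 kHz, appears at 7.2 kHz.
14.2 kHz > fs/2 = 10.3 kHz, folds to fs − 14.2 kHz = 6.4 kHz.
53.2 kHz mod fs = 12 kHz.
12 kHz > fs/2 = 10.3 kHz, folds to fs − 12 kHz = 8.6 kHz.
13.6 kHz > fs/2 = 10.3 kHz, folds to fs − 13.6 kHz = 7 kHz.
2.8 kHz ≤ fs/2 = 10.3 kHz, passes unchanged.
Distinct values: {2.8 kHz, 6.4 kHz, 7 kHz, 7.2 kHz, 8.6 kHz}.

2.8 kHz, 6.4 kHz, 7 kHz, 7.2 kHz, 8.6 kHz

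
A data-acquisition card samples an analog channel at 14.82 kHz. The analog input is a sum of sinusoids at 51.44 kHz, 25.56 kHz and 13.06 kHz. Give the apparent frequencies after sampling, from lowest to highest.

1.76 kHz, 4.08 kHz, 6.98 kHz

fs/2 = 7.41 kHz.
51.44 kHz mod fs = 6.98 kHz.
6.98 kHz ≤ fs/2 = 7.41 kHz, appears at 6.98 kHz.
25.56 kHz mod fs = 10.74 kHz.
10.74 kHz > fs/2 = 7.41 kHz, folds to fs − 10.74 kHz = 4.08 kHz.
13.06 kHz > fs/2 = 7.41 kHz, folds to fs − 13.06 kHz = 1.76 kHz.
Distinct values: {1.76 kHz, 4.08 kHz, 6.98 kHz}.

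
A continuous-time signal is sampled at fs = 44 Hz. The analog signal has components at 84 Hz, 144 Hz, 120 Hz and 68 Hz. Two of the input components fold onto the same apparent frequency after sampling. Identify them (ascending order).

fs/2 = 22 Hz.
84 Hz mod fs = 40 Hz.
40 Hz > fs/2 = 22 Hz, folds to fs − 40 Hz = 4 Hz.
144 Hz mod fs = 12 Hz.
12 Hz ≤ fs/2 = 22 Hz, appears at 12 Hz.
120 Hz mod fs = 32 Hz.
32 Hz > fs/2 = 22 Hz, folds to fs − 32 Hz = 12 Hz.
68 Hz mod fs = 24 Hz.
24 Hz > fs/2 = 22 Hz, folds to fs − 24 Hz = 20 Hz.
120 Hz and 144 Hz both map to 12 Hz.

120 Hz, 144 Hz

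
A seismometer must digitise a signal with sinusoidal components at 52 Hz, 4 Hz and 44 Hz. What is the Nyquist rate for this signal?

104 Hz

Highest-frequency component: 52 Hz.
Nyquist rate = 2 × 52 Hz = 104 Hz.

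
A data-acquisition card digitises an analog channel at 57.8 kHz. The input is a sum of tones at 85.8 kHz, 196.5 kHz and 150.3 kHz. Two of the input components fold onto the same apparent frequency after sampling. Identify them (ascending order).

fs/2 = 28.9 kHz.
85.8 kHz mod fs = 28 kHz.
28 kHz ≤ fs/2 = 28.9 kHz, appears at 28 kHz.
196.5 kHz mod fs = 23.1 kHz.
23.1 kHz ≤ fs/2 = 28.9 kHz, appears at 23.1 kHz.
150.3 kHz mod fs = 34.7 kHz.
34.7 kHz > fs/2 = 28.9 kHz, folds to fs − 34.7 kHz = 23.1 kHz.
150.3 kHz and 196.5 kHz both map to 23.1 kHz.

150.3 kHz, 196.5 kHz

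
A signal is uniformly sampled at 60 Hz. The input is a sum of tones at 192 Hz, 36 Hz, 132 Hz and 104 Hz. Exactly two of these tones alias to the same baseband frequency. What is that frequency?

fs/2 = 30 Hz.
192 Hz mod fs = 12 Hz.
12 Hz ≤ fs/2 = 30 Hz, appears at 12 Hz.
36 Hz > fs/2 = 30 Hz, folds to fs − 36 Hz = 24 Hz.
132 Hz mod fs = 12 Hz.
12 Hz ≤ fs/2 = 30 Hz, appears at 12 Hz.
104 Hz mod fs = 44 Hz.
44 Hz > fs/2 = 30 Hz, folds to fs − 44 Hz = 16 Hz.
132 Hz and 192 Hz both map to 12 Hz.

12 Hz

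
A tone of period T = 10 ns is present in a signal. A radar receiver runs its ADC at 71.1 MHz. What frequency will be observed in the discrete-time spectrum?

T = 10 ns → f = 1/T = 100 MHz.
100 MHz mod fs = 28.9 MHz.
28.9 MHz ≤ fs/2 = 35.55 MHz, appears at 28.9 MHz.

28.9 MHz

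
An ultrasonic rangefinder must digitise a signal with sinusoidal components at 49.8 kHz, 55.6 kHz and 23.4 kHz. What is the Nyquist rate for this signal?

111.2 kHz

Highest-frequency component: 55.6 kHz.
Nyquist rate = 2 × 55.6 kHz = 111.2 kHz.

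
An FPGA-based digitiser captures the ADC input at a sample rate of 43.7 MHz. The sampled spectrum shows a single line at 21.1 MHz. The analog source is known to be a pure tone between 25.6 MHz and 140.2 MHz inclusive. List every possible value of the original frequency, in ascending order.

64.8 MHz, 66.3 MHz, 108.5 MHz, 110 MHz

Frequencies that alias to 21.1 MHz are k·fs ± 21.1 MHz for integer k ≥ 0.
k=0: 21.1 MHz.
k=1: 22.6 MHz, 64.8 MHz.
k=2: 66.3 MHz, 108.5 MHz.
k=3: 110 MHz, 152.2 MHz.
k=4: 153.7 MHz, 195.9 MHz.
Within [25.6 MHz, 140.2 MHz]: 64.8 MHz, 66.3 MHz, 108.5 MHz, 110 MHz.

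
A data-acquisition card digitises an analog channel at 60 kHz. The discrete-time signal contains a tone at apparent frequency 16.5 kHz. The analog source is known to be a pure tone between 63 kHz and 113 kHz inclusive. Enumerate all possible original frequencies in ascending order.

76.5 kHz, 103.5 kHz

Frequencies that alias to 16.5 kHz are k·fs ± 16.5 kHz for integer k ≥ 0.
k=0: 16.5 kHz.
k=1: 43.5 kHz, 76.5 kHz.
k=2: 103.5 kHz, 136.5 kHz.
k=3: 163.5 kHz, 196.5 kHz.
Within [63 kHz, 113 kHz]: 76.5 kHz, 103.5 kHz.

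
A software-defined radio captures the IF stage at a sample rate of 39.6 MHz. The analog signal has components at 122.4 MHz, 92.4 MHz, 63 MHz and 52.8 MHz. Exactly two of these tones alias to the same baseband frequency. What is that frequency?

fs/2 = 19.8 MHz.
122.4 MHz mod fs = 3.6 MHz.
3.6 MHz ≤ fs/2 = 19.8 MHz, appears at 3.6 MHz.
92.4 MHz mod fs = 13.2 MHz.
13.2 MHz ≤ fs/2 = 19.8 MHz, appears at 13.2 MHz.
63 MHz mod fs = 23.4 MHz.
23.4 MHz > fs/2 = 19.8 MHz, folds to fs − 23.4 MHz = 16.2 MHz.
52.8 MHz mod fs = 13.2 MHz.
13.2 MHz ≤ fs/2 = 19.8 MHz, appears at 13.2 MHz.
52.8 MHz and 92.4 MHz both map to 13.2 MHz.

13.2 MHz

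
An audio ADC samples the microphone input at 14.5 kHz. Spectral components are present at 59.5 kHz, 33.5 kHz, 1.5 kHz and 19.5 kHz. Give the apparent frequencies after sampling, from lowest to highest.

fs/2 = 7.25 kHz.
59.5 kHz mod fs = 1.5 kHz.
1.5 kHz ≤ fs/2 = 7.25 kHz, appears at 1.5 kHz.
33.5 kHz mod fs = 4.5 kHz.
4.5 kHz ≤ fs/2 = 7.25 kHz, appears at 4.5 kHz.
1.5 kHz ≤ fs/2 = 7.25 kHz, passes unchanged.
19.5 kHz mod fs = 5 kHz.
5 kHz ≤ fs/2 = 7.25 kHz, appears at 5 kHz.
Distinct values: {1.5 kHz, 4.5 kHz, 5 kHz}.

1.5 kHz, 4.5 kHz, 5 kHz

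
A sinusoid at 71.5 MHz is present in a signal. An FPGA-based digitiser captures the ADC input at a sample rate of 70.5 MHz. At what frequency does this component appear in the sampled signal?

1 MHz

71.5 MHz mod fs = 1 MHz.
1 MHz ≤ fs/2 = 35.25 MHz, appears at 1 MHz.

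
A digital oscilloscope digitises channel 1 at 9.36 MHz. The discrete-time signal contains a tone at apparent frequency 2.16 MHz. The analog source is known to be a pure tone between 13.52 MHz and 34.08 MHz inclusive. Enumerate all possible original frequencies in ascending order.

16.56 MHz, 20.88 MHz, 25.92 MHz, 30.24 MHz

Frequencies that alias to 2.16 MHz are k·fs ± 2.16 MHz for integer k ≥ 0.
k=0: 2.16 MHz.
k=1: 7.2 MHz, 11.52 MHz.
k=2: 16.56 MHz, 20.88 MHz.
k=3: 25.92 MHz, 30.24 MHz.
k=4: 35.28 MHz, 39.6 MHz.
Within [13.52 MHz, 34.08 MHz]: 16.56 MHz, 20.88 MHz, 25.92 MHz, 30.24 MHz.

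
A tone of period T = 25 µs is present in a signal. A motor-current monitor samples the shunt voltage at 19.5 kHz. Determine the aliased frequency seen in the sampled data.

1 kHz

T = 25 µs → f = 1/T = 40 kHz.
40 kHz mod fs = 1 kHz.
1 kHz ≤ fs/2 = 9.75 kHz, appears at 1 kHz.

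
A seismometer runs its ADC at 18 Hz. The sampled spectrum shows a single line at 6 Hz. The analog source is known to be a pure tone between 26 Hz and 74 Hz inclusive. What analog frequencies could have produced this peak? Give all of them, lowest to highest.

Frequencies that alias to 6 Hz are k·fs ± 6 Hz for integer k ≥ 0.
k=0: 6 Hz.
k=1: 12 Hz, 24 Hz.
k=2: 30 Hz, 42 Hz.
k=3: 48 Hz, 60 Hz.
k=4: 66 Hz, 78 Hz.
k=5: 84 Hz, 96 Hz.
Within [26 Hz, 74 Hz]: 30 Hz, 42 Hz, 48 Hz, 60 Hz, 66 Hz.

30 Hz, 42 Hz, 48 Hz, 60 Hz, 66 Hz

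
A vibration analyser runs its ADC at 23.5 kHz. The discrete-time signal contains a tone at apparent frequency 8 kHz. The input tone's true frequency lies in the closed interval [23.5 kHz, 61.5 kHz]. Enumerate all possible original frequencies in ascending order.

Frequencies that alias to 8 kHz are k·fs ± 8 kHz for integer k ≥ 0.
k=0: 8 kHz.
k=1: 15.5 kHz, 31.5 kHz.
k=2: 39 kHz, 55 kHz.
k=3: 62.5 kHz, 78.5 kHz.
Within [23.5 kHz, 61.5 kHz]: 31.5 kHz, 39 kHz, 55 kHz.

31.5 kHz, 39 kHz, 55 kHz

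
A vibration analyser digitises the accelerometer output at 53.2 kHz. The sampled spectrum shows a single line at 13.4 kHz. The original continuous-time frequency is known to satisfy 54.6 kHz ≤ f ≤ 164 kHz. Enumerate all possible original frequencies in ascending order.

Frequencies that alias to 13.4 kHz are k·fs ± 13.4 kHz for integer k ≥ 0.
k=0: 13.4 kHz.
k=1: 39.8 kHz, 66.6 kHz.
k=2: 93 kHz, 119.8 kHz.
k=3: 146.2 kHz, 173 kHz.
k=4: 199.4 kHz, 226.2 kHz.
Within [54.6 kHz, 164 kHz]: 66.6 kHz, 93 kHz, 119.8 kHz, 146.2 kHz.

66.6 kHz, 93 kHz, 119.8 kHz, 146.2 kHz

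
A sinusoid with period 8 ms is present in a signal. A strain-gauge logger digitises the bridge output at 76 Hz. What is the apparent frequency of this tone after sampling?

T = 8 ms → f = 1/T = 125 Hz.
125 Hz mod fs = 49 Hz.
49 Hz > fs/2 = 38 Hz, folds to fs − 49 Hz = 27 Hz.

27 Hz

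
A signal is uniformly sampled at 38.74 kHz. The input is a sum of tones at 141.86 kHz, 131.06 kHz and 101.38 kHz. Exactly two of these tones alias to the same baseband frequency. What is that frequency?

fs/2 = 19.37 kHz.
141.86 kHz mod fs = 25.64 kHz.
25.64 kHz > fs/2 = 19.37 kHz, folds to fs − 25.64 kHz = 13.1 kHz.
131.06 kHz mod fs = 14.84 kHz.
14.84 kHz ≤ fs/2 = 19.37 kHz, appears at 14.84 kHz.
101.38 kHz mod fs = 23.9 kHz.
23.9 kHz > fs/2 = 19.37 kHz, folds to fs − 23.9 kHz = 14.84 kHz.
101.38 kHz and 131.06 kHz both map to 14.84 kHz.

14.84 kHz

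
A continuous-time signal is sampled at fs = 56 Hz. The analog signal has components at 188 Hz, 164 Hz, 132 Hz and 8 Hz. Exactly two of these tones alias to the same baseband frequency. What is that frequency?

20 Hz

fs/2 = 28 Hz.
188 Hz mod fs = 20 Hz.
20 Hz ≤ fs/2 = 28 Hz, appears at 20 Hz.
164 Hz mod fs = 52 Hz.
52 Hz > fs/2 = 28 Hz, folds to fs − 52 Hz = 4 Hz.
132 Hz mod fs = 20 Hz.
20 Hz ≤ fs/2 = 28 Hz, appears at 20 Hz.
8 Hz ≤ fs/2 = 28 Hz, passes unchanged.
132 Hz and 188 Hz both map to 20 Hz.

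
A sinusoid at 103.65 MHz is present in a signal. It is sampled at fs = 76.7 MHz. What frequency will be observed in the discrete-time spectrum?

26.95 MHz

103.65 MHz mod fs = 26.95 MHz.
26.95 MHz ≤ fs/2 = 38.35 MHz, appears at 26.95 MHz.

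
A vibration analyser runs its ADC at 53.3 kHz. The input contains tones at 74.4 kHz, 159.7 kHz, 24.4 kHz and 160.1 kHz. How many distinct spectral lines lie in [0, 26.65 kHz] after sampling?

fs/2 = 26.65 kHz.
74.4 kHz mod fs = 21.1 kHz.
21.1 kHz ≤ fs/2 = 26.65 kHz, appears at 21.1 kHz.
159.7 kHz mod fs = 53.1 kHz.
53.1 kHz > fs/2 = 26.65 kHz, folds to fs − 53.1 kHz = 0.2 kHz.
24.4 kHz ≤ fs/2 = 26.65 kHz, passes unchanged.
160.1 kHz mod fs = 0.2 kHz.
0.2 kHz ≤ fs/2 = 26.65 kHz, appears at 0.2 kHz.
Distinct values: {0.2 kHz, 21.1 kHz, 24.4 kHz} → 3.

3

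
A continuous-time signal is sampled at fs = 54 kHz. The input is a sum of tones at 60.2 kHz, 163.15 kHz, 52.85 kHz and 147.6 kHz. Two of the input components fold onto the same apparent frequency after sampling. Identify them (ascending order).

fs/2 = 27 kHz.
60.2 kHz mod fs = 6.2 kHz.
6.2 kHz ≤ fs/2 = 27 kHz, appears at 6.2 kHz.
163.15 kHz mod fs = 1.15 kHz.
1.15 kHz ≤ fs/2 = 27 kHz, appears at 1.15 kHz.
52.85 kHz > fs/2 = 27 kHz, folds to fs − 52.85 kHz = 1.15 kHz.
147.6 kHz mod fs = 39.6 kHz.
39.6 kHz > fs/2 = 27 kHz, folds to fs − 39.6 kHz = 14.4 kHz.
52.85 kHz and 163.15 kHz both map to 1.15 kHz.

52.85 kHz, 163.15 kHz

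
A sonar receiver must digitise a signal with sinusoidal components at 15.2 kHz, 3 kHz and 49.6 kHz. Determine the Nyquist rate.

Highest-frequency component: 49.6 kHz.
Nyquist rate = 2 × 49.6 kHz = 99.2 kHz.

99.2 kHz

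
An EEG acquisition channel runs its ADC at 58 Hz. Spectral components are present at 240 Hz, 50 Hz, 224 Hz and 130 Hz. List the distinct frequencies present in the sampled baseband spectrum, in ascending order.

8 Hz, 14 Hz

fs/2 = 29 Hz.
240 Hz mod fs = 8 Hz.
8 Hz ≤ fs/2 = 29 Hz, appears at 8 Hz.
50 Hz > fs/2 = 29 Hz, folds to fs − 50 Hz = 8 Hz.
224 Hz mod fs = 50 Hz.
50 Hz > fs/2 = 29 Hz, folds to fs − 50 Hz = 8 Hz.
130 Hz mod fs = 14 Hz.
14 Hz ≤ fs/2 = 29 Hz, appears at 14 Hz.
Distinct values: {8 Hz, 14 Hz}.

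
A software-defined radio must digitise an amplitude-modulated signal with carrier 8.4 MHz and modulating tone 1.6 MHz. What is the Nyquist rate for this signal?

20 MHz

AM sidebands sit at fc ± fm = 6.8 MHz and 10 MHz.
Highest-frequency component: 10 MHz.
Nyquist rate = 2 × 10 MHz = 20 MHz.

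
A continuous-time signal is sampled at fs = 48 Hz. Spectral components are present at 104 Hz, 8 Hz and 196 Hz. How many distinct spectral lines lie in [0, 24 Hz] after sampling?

2

fs/2 = 24 Hz.
104 Hz mod fs = 8 Hz.
8 Hz ≤ fs/2 = 24 Hz, appears at 8 Hz.
8 Hz ≤ fs/2 = 24 Hz, passes unchanged.
196 Hz mod fs = 4 Hz.
4 Hz ≤ fs/2 = 24 Hz, appears at 4 Hz.
Distinct values: {4 Hz, 8 Hz} → 2.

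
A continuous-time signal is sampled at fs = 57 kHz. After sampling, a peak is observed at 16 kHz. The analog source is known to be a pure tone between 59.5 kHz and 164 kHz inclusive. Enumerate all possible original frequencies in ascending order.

Frequencies that alias to 16 kHz are k·fs ± 16 kHz for integer k ≥ 0.
k=0: 16 kHz.
k=1: 41 kHz, 73 kHz.
k=2: 98 kHz, 130 kHz.
k=3: 155 kHz, 187 kHz.
k=4: 212 kHz, 244 kHz.
Within [59.5 kHz, 164 kHz]: 73 kHz, 98 kHz, 130 kHz, 155 kHz.

73 kHz, 98 kHz, 130 kHz, 155 kHz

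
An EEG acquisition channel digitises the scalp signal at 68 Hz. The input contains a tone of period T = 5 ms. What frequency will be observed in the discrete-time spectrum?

4 Hz

T = 5 ms → f = 1/T = 200 Hz.
200 Hz mod fs = 64 Hz.
64 Hz > fs/2 = 34 Hz, folds to fs − 64 Hz = 4 Hz.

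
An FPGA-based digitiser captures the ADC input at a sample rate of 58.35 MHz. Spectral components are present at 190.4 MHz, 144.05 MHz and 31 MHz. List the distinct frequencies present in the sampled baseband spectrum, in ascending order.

fs/2 = 29.175 MHz.
190.4 MHz mod fs = 15.35 MHz.
15.35 MHz ≤ fs/2 = 29.175 MHz, appears at 15.35 MHz.
144.05 MHz mod fs = 27.35 MHz.
27.35 MHz ≤ fs/2 = 29.175 MHz, appears at 27.35 MHz.
31 MHz > fs/2 = 29.175 MHz, folds to fs − 31 MHz = 27.35 MHz.
Distinct values: {15.35 MHz, 27.35 MHz}.

15.35 MHz, 27.35 MHz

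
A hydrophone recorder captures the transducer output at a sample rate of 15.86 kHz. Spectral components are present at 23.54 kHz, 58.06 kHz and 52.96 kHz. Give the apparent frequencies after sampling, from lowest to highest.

fs/2 = 7.93 kHz.
23.54 kHz mod fs = 7.68 kHz.
7.68 kHz ≤ fs/2 = 7.93 kHz, appears at 7.68 kHz.
58.06 kHz mod fs = 10.48 kHz.
10.48 kHz > fs/2 = 7.93 kHz, folds to fs − 10.48 kHz = 5.38 kHz.
52.96 kHz mod fs = 5.38 kHz.
5.38 kHz ≤ fs/2 = 7.93 kHz, appears at 5.38 kHz.
Distinct values: {5.38 kHz, 7.68 kHz}.

5.38 kHz, 7.68 kHz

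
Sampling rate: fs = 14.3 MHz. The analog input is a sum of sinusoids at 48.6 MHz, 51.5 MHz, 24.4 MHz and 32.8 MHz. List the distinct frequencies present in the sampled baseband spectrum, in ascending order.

fs/2 = 7.15 MHz.
48.6 MHz mod fs = 5.7 MHz.
5.7 MHz ≤ fs/2 = 7.15 MHz, appears at 5.7 MHz.
51.5 MHz mod fs = 8.6 MHz.
8.6 MHz > fs/2 = 7.15 MHz, folds to fs − 8.6 MHz = 5.7 MHz.
24.4 MHz mod fs = 10.1 MHz.
10.1 MHz > fs/2 = 7.15 MHz, folds to fs − 10.1 MHz = 4.2 MHz.
32.8 MHz mod fs = 4.2 MHz.
4.2 MHz ≤ fs/2 = 7.15 MHz, appears at 4.2 MHz.
Distinct values: {4.2 MHz, 5.7 MHz}.

4.2 MHz, 5.7 MHz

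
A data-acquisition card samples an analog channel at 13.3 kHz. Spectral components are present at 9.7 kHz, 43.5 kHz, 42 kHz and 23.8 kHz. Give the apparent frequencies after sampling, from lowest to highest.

fs/2 = 6.65 kHz.
9.7 kHz > fs/2 = 6.65 kHz, folds to fs − 9.7 kHz = 3.6 kHz.
43.5 kHz mod fs = 3.6 kHz.
3.6 kHz ≤ fs/2 = 6.65 kHz, appears at 3.6 kHz.
42 kHz mod fs = 2.1 kHz.
2.1 kHz ≤ fs/2 = 6.65 kHz, appears at 2.1 kHz.
23.8 kHz mod fs = 10.5 kHz.
10.5 kHz > fs/2 = 6.65 kHz, folds to fs − 10.5 kHz = 2.8 kHz.
Distinct values: {2.1 kHz, 2.8 kHz, 3.6 kHz}.

2.1 kHz, 2.8 kHz, 3.6 kHz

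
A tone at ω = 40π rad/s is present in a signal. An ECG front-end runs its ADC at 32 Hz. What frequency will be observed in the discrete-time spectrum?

12 Hz

ω = 40π rad/s → f = ω/(2π) = 20 Hz.
20 Hz > fs/2 = 16 Hz, folds to fs − 20 Hz = 12 Hz.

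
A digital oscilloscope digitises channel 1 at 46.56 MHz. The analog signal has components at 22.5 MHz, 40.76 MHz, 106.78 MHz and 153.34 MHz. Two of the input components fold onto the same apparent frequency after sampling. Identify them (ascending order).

106.78 MHz, 153.34 MHz

fs/2 = 23.28 MHz.
22.5 MHz ≤ fs/2 = 23.28 MHz, passes unchanged.
40.76 MHz > fs/2 = 23.28 MHz, folds to fs − 40.76 MHz = 5.8 MHz.
106.78 MHz mod fs = 13.66 MHz.
13.66 MHz ≤ fs/2 = 23.28 MHz, appears at 13.66 MHz.
153.34 MHz mod fs = 13.66 MHz.
13.66 MHz ≤ fs/2 = 23.28 MHz, appears at 13.66 MHz.
106.78 MHz and 153.34 MHz both map to 13.66 MHz.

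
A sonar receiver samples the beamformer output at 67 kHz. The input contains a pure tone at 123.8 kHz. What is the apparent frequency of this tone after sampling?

123.8 kHz mod fs = 56.8 kHz.
56.8 kHz > fs/2 = 33.5 kHz, folds to fs − 56.8 kHz = 10.2 kHz.

10.2 kHz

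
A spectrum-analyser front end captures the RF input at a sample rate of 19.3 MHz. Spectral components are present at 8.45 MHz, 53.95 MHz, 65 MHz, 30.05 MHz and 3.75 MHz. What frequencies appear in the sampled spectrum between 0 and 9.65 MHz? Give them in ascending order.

fs/2 = 9.65 MHz.
8.45 MHz ≤ fs/2 = 9.65 MHz, passes unchanged.
53.95 MHz mod fs = 15.35 MHz.
15.35 MHz > fs/2 = 9.65 MHz, folds to fs − 15.35 MHz = 3.95 MHz.
65 MHz mod fs = 7.1 MHz.
7.1 MHz ≤ fs/2 = 9.65 MHz, appears at 7.1 MHz.
30.05 MHz mod fs = 10.75 MHz.
10.75 MHz > fs/2 = 9.65 MHz, folds to fs − 10.75 MHz = 8.55 MHz.
3.75 MHz ≤ fs/2 = 9.65 MHz, passes unchanged.
Distinct values: {3.75 MHz, 3.95 MHz, 7.1 MHz, 8.45 MHz, 8.55 MHz}.

3.75 MHz, 3.95 MHz, 7.1 MHz, 8.45 MHz, 8.55 MHz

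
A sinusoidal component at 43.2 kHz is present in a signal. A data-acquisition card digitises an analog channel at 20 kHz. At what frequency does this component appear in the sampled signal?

43.2 kHz mod fs = 3.2 kHz.
3.2 kHz ≤ fs/2 = 10 kHz, appears at 3.2 kHz.

3.2 kHz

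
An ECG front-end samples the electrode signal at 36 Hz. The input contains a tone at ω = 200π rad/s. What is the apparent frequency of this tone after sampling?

8 Hz

ω = 200π rad/s → f = ω/(2π) = 100 Hz.
100 Hz mod fs = 28 Hz.
28 Hz > fs/2 = 18 Hz, folds to fs − 28 Hz = 8 Hz.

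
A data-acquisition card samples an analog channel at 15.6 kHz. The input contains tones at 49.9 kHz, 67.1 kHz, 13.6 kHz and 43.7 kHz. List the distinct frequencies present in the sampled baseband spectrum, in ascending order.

2 kHz, 3.1 kHz, 4.7 kHz

fs/2 = 7.8 kHz.
49.9 kHz mod fs = 3.1 kHz.
3.1 kHz ≤ fs/2 = 7.8 kHz, appears at 3.1 kHz.
67.1 kHz mod fs = 4.7 kHz.
4.7 kHz ≤ fs/2 = 7.8 kHz, appears at 4.7 kHz.
13.6 kHz > fs/2 = 7.8 kHz, folds to fs − 13.6 kHz = 2 kHz.
43.7 kHz mod fs = 12.5 kHz.
12.5 kHz > fs/2 = 7.8 kHz, folds to fs − 12.5 kHz = 3.1 kHz.
Distinct values: {2 kHz, 3.1 kHz, 4.7 kHz}.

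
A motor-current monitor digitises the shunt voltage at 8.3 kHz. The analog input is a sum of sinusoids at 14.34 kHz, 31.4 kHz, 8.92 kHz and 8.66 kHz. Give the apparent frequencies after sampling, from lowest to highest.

0.36 kHz, 0.62 kHz, 1.8 kHz, 2.26 kHz

fs/2 = 4.15 kHz.
14.34 kHz mod fs = 6.04 kHz.
6.04 kHz > fs/2 = 4.15 kHz, folds to fs − 6.04 kHz = 2.26 kHz.
31.4 kHz mod fs = 6.5 kHz.
6.5 kHz > fs/2 = 4.15 kHz, folds to fs − 6.5 kHz = 1.8 kHz.
8.92 kHz mod fs = 0.62 kHz.
0.62 kHz ≤ fs/2 = 4.15 kHz, appears at 0.62 kHz.
8.66 kHz mod fs = 0.36 kHz.
0.36 kHz ≤ fs/2 = 4.15 kHz, appears at 0.36 kHz.
Distinct values: {0.36 kHz, 0.62 kHz, 1.8 kHz, 2.26 kHz}.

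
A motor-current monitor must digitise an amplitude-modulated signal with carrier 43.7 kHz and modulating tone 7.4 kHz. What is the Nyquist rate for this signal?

102.2 kHz

AM sidebands sit at fc ± fm = 36.3 kHz and 51.1 kHz.
Highest-frequency component: 51.1 kHz.
Nyquist rate = 2 × 51.1 kHz = 102.2 kHz.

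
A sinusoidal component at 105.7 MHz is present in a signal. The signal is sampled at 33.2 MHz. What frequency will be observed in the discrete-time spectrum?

6.1 MHz

105.7 MHz mod fs = 6.1 MHz.
6.1 MHz ≤ fs/2 = 16.6 MHz, appears at 6.1 MHz.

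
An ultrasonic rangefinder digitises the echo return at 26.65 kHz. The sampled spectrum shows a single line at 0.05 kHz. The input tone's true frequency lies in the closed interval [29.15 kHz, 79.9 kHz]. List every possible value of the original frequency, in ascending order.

Frequencies that alias to 0.05 kHz are k·fs ± 0.05 kHz for integer k ≥ 0.
k=0: 0.05 kHz.
k=1: 26.6 kHz, 26.7 kHz.
k=2: 53.25 kHz, 53.35 kHz.
k=3: 79.9 kHz, 80 kHz.
k=4: 106.55 kHz, 106.65 kHz.
Within [29.15 kHz, 79.9 kHz]: 53.25 kHz, 53.35 kHz, 79.9 kHz.

53.25 kHz, 53.35 kHz, 79.9 kHz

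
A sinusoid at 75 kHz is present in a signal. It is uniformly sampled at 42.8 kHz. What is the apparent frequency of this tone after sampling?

10.6 kHz

75 kHz mod fs = 32.2 kHz.
32.2 kHz > fs/2 = 21.4 kHz, folds to fs − 32.2 kHz = 10.6 kHz.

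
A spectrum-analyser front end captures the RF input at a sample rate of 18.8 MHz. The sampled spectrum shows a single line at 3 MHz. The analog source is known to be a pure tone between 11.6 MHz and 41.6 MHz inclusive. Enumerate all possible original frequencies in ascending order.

15.8 MHz, 21.8 MHz, 34.6 MHz, 40.6 MHz

Frequencies that alias to 3 MHz are k·fs ± 3 MHz for integer k ≥ 0.
k=0: 3 MHz.
k=1: 15.8 MHz, 21.8 MHz.
k=2: 34.6 MHz, 40.6 MHz.
k=3: 53.4 MHz, 59.4 MHz.
Within [11.6 MHz, 41.6 MHz]: 15.8 MHz, 21.8 MHz, 34.6 MHz, 40.6 MHz.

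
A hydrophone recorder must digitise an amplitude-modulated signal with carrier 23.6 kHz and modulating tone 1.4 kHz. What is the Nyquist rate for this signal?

50 kHz

AM sidebands sit at fc ± fm = 22.2 kHz and 25 kHz.
Highest-frequency component: 25 kHz.
Nyquist rate = 2 × 25 kHz = 50 kHz.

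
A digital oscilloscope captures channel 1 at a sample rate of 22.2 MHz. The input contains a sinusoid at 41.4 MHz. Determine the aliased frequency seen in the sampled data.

41.4 MHz mod fs = 19.2 MHz.
19.2 MHz > fs/2 = 11.1 MHz, folds to fs − 19.2 MHz = 3 MHz.

3 MHz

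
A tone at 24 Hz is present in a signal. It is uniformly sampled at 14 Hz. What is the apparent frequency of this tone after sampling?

4 Hz

24 Hz mod fs = 10 Hz.
10 Hz > fs/2 = 7 Hz, folds to fs − 10 Hz = 4 Hz.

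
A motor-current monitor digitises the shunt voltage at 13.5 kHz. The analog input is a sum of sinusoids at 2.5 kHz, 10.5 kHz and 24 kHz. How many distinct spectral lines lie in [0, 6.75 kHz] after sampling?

2

fs/2 = 6.75 kHz.
2.5 kHz ≤ fs/2 = 6.75 kHz, passes unchanged.
10.5 kHz > fs/2 = 6.75 kHz, folds to fs − 10.5 kHz = 3 kHz.
24 kHz mod fs = 10.5 kHz.
10.5 kHz > fs/2 = 6.75 kHz, folds to fs − 10.5 kHz = 3 kHz.
Distinct values: {2.5 kHz, 3 kHz} → 2.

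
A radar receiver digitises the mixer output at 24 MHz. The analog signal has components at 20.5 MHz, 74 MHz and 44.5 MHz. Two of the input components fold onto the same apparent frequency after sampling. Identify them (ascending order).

20.5 MHz, 44.5 MHz

fs/2 = 12 MHz.
20.5 MHz > fs/2 = 12 MHz, folds to fs − 20.5 MHz = 3.5 MHz.
74 MHz mod fs = 2 MHz.
2 MHz ≤ fs/2 = 12 MHz, appears at 2 MHz.
44.5 MHz mod fs = 20.5 MHz.
20.5 MHz > fs/2 = 12 MHz, folds to fs − 20.5 MHz = 3.5 MHz.
20.5 MHz and 44.5 MHz both map to 3.5 MHz.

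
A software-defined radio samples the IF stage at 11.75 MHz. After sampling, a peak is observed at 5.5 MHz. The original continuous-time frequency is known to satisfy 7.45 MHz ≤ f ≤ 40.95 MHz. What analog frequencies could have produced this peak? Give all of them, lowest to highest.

Frequencies that alias to 5.5 MHz are k·fs ± 5.5 MHz for integer k ≥ 0.
k=0: 5.5 MHz.
k=1: 6.25 MHz, 17.25 MHz.
k=2: 18 MHz, 29 MHz.
k=3: 29.75 MHz, 40.75 MHz.
k=4: 41.5 MHz, 52.5 MHz.
Within [7.45 MHz, 40.95 MHz]: 17.25 MHz, 18 MHz, 29 MHz, 29.75 MHz, 40.75 MHz.

17.25 MHz, 18 MHz, 29 MHz, 29.75 MHz, 40.75 MHz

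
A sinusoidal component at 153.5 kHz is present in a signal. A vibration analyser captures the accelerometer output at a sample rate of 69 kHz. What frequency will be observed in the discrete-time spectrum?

153.5 kHz mod fs = 15.5 kHz.
15.5 kHz ≤ fs/2 = 34.5 kHz, appears at 15.5 kHz.

15.5 kHz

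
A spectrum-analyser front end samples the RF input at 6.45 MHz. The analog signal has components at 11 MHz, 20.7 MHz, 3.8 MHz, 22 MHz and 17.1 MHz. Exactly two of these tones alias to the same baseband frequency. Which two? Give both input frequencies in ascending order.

fs/2 = 3.225 MHz.
11 MHz mod fs = 4.55 MHz.
4.55 MHz > fs/2 = 3.225 MHz, folds to fs − 4.55 MHz = 1.9 MHz.
20.7 MHz mod fs = 1.35 MHz.
1.35 MHz ≤ fs/2 = 3.225 MHz, appears at 1.35 MHz.
3.8 MHz > fs/2 = 3.225 MHz, folds to fs − 3.8 MHz = 2.65 MHz.
22 MHz mod fs = 2.65 MHz.
2.65 MHz ≤ fs/2 = 3.225 MHz, appears at 2.65 MHz.
17.1 MHz mod fs = 4.2 MHz.
4.2 MHz > fs/2 = 3.225 MHz, folds to fs − 4.2 MHz = 2.25 MHz.
3.8 MHz and 22 MHz both map to 2.65 MHz.

3.8 MHz, 22 MHz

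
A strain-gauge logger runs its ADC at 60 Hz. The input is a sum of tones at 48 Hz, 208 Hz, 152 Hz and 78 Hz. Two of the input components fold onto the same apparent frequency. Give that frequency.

28 Hz

fs/2 = 30 Hz.
48 Hz > fs/2 = 30 Hz, folds to fs − 48 Hz = 12 Hz.
208 Hz mod fs = 28 Hz.
28 Hz ≤ fs/2 = 30 Hz, appears at 28 Hz.
152 Hz mod fs = 32 Hz.
32 Hz > fs/2 = 30 Hz, folds to fs − 32 Hz = 28 Hz.
78 Hz mod fs = 18 Hz.
18 Hz ≤ fs/2 = 30 Hz, appears at 18 Hz.
152 Hz and 208 Hz both map to 28 Hz.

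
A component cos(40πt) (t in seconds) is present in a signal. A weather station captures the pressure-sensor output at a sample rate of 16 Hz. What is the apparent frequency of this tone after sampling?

ω = 40π rad/s → f = ω/(2π) = 20 Hz.
20 Hz mod fs = 4 Hz.
4 Hz ≤ fs/2 = 8 Hz, appears at 4 Hz.

4 Hz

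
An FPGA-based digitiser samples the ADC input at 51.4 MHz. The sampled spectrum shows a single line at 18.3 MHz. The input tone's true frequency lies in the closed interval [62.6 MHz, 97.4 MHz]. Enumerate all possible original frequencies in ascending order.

Frequencies that alias to 18.3 MHz are k·fs ± 18.3 MHz for integer k ≥ 0.
k=0: 18.3 MHz.
k=1: 33.1 MHz, 69.7 MHz.
k=2: 84.5 MHz, 121.1 MHz.
k=3: 135.9 MHz, 172.5 MHz.
Within [62.6 MHz, 97.4 MHz]: 69.7 MHz, 84.5 MHz.

69.7 MHz, 84.5 MHz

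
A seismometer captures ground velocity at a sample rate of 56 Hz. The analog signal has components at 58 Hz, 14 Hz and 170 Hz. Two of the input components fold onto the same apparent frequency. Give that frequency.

fs/2 = 28 Hz.
58 Hz mod fs = 2 Hz.
2 Hz ≤ fs/2 = 28 Hz, appears at 2 Hz.
14 Hz ≤ fs/2 = 28 Hz, passes unchanged.
170 Hz mod fs = 2 Hz.
2 Hz ≤ fs/2 = 28 Hz, appears at 2 Hz.
58 Hz and 170 Hz both map to 2 Hz.

2 Hz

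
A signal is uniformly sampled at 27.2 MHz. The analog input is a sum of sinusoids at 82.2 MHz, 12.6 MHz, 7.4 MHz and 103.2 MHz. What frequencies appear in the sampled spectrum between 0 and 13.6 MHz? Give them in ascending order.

0.6 MHz, 5.6 MHz, 7.4 MHz, 12.6 MHz

fs/2 = 13.6 MHz.
82.2 MHz mod fs = 0.6 MHz.
0.6 MHz ≤ fs/2 = 13.6 MHz, appears at 0.6 MHz.
12.6 MHz ≤ fs/2 = 13.6 MHz, passes unchanged.
7.4 MHz ≤ fs/2 = 13.6 MHz, passes unchanged.
103.2 MHz mod fs = 21.6 MHz.
21.6 MHz > fs/2 = 13.6 MHz, folds to fs − 21.6 MHz = 5.6 MHz.
Distinct values: {0.6 MHz, 5.6 MHz, 7.4 MHz, 12.6 MHz}.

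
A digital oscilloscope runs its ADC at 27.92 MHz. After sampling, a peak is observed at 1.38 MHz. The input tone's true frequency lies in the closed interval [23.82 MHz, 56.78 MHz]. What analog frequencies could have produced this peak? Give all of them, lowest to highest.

26.54 MHz, 29.3 MHz, 54.46 MHz

Frequencies that alias to 1.38 MHz are k·fs ± 1.38 MHz for integer k ≥ 0.
k=0: 1.38 MHz.
k=1: 26.54 MHz, 29.3 MHz.
k=2: 54.46 MHz, 57.22 MHz.
k=3: 82.38 MHz, 85.14 MHz.
Within [23.82 MHz, 56.78 MHz]: 26.54 MHz, 29.3 MHz, 54.46 MHz.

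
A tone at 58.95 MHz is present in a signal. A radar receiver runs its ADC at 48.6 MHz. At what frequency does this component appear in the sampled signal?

58.95 MHz mod fs = 10.35 MHz.
10.35 MHz ≤ fs/2 = 24.3 MHz, appears at 10.35 MHz.

10.35 MHz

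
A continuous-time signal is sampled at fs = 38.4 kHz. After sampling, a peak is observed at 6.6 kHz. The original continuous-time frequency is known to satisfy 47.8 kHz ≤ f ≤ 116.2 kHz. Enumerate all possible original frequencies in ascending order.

70.2 kHz, 83.4 kHz, 108.6 kHz

Frequencies that alias to 6.6 kHz are k·fs ± 6.6 kHz for integer k ≥ 0.
k=0: 6.6 kHz.
k=1: 31.8 kHz, 45 kHz.
k=2: 70.2 kHz, 83.4 kHz.
k=3: 108.6 kHz, 121.8 kHz.
k=4: 147 kHz, 160.2 kHz.
Within [47.8 kHz, 116.2 kHz]: 70.2 kHz, 83.4 kHz, 108.6 kHz.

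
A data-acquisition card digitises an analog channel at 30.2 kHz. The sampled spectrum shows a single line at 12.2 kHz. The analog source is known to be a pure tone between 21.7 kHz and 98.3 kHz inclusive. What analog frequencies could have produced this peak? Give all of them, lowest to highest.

Frequencies that alias to 12.2 kHz are k·fs ± 12.2 kHz for integer k ≥ 0.
k=0: 12.2 kHz.
k=1: 18 kHz, 42.4 kHz.
k=2: 48.2 kHz, 72.6 kHz.
k=3: 78.4 kHz, 102.8 kHz.
k=4: 108.6 kHz, 133 kHz.
Within [21.7 kHz, 98.3 kHz]: 42.4 kHz, 48.2 kHz, 72.6 kHz, 78.4 kHz.

42.4 kHz, 48.2 kHz, 72.6 kHz, 78.4 kHz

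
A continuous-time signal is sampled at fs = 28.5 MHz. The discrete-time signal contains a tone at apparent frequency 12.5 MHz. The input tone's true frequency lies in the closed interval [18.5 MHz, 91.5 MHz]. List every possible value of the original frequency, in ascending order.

Frequencies that alias to 12.5 MHz are k·fs ± 12.5 MHz for integer k ≥ 0.
k=0: 12.5 MHz.
k=1: 16 MHz, 41 MHz.
k=2: 44.5 MHz, 69.5 MHz.
k=3: 73 MHz, 98 MHz.
k=4: 101.5 MHz, 126.5 MHz.
Within [18.5 MHz, 91.5 MHz]: 41 MHz, 44.5 MHz, 69.5 MHz, 73 MHz.

41 MHz, 44.5 MHz, 69.5 MHz, 73 MHz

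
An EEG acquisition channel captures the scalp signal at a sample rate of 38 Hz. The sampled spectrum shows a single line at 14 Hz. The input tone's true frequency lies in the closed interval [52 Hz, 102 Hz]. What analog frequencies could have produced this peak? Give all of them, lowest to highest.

52 Hz, 62 Hz, 90 Hz, 100 Hz

Frequencies that alias to 14 Hz are k·fs ± 14 Hz for integer k ≥ 0.
k=0: 14 Hz.
k=1: 24 Hz, 52 Hz.
k=2: 62 Hz, 90 Hz.
k=3: 100 Hz, 128 Hz.
k=4: 138 Hz, 166 Hz.
Within [52 Hz, 102 Hz]: 52 Hz, 62 Hz, 90 Hz, 100 Hz.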